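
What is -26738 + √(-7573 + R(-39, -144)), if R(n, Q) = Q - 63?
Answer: -26738 + 2*I*√1945 ≈ -26738.0 + 88.204*I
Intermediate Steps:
R(n, Q) = -63 + Q
-26738 + √(-7573 + R(-39, -144)) = -26738 + √(-7573 + (-63 - 144)) = -26738 + √(-7573 - 207) = -26738 + √(-7780) = -26738 + 2*I*√1945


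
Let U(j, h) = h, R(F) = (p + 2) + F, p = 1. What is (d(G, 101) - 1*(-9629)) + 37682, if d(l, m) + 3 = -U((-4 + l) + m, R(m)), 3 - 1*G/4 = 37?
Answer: 47204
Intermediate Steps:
R(F) = 3 + F (R(F) = (1 + 2) + F = 3 + F)
G = -136 (G = 12 - 4*37 = 12 - 148 = -136)
d(l, m) = -6 - m (d(l, m) = -3 - (3 + m) = -3 + (-3 - m) = -6 - m)
(d(G, 101) - 1*(-9629)) + 37682 = ((-6 - 1*101) - 1*(-9629)) + 37682 = ((-6 - 101) + 9629) + 37682 = (-107 + 9629) + 37682 = 9522 + 37682 = 47204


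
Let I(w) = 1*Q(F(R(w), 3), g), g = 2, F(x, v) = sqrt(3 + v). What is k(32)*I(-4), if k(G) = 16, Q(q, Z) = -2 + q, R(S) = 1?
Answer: -32 + 16*sqrt(6) ≈ 7.1918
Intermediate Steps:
I(w) = -2 + sqrt(6) (I(w) = 1*(-2 + sqrt(3 + 3)) = 1*(-2 + sqrt(6)) = -2 + sqrt(6))
k(32)*I(-4) = 16*(-2 + sqrt(6)) = -32 + 16*sqrt(6)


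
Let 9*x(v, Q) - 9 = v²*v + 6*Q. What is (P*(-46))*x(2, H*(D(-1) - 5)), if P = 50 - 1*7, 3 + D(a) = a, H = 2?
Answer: 179998/9 ≈ 20000.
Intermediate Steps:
D(a) = -3 + a
P = 43 (P = 50 - 7 = 43)
x(v, Q) = 1 + v³/9 + 2*Q/3 (x(v, Q) = 1 + (v²*v + 6*Q)/9 = 1 + (v³ + 6*Q)/9 = 1 + (v³/9 + 2*Q/3) = 1 + v³/9 + 2*Q/3)
(P*(-46))*x(2, H*(D(-1) - 5)) = (43*(-46))*(1 + (⅑)*2³ + 2*(2*((-3 - 1) - 5))/3) = -1978*(1 + (⅑)*8 + 2*(2*(-4 - 5))/3) = -1978*(1 + 8/9 + 2*(2*(-9))/3) = -1978*(1 + 8/9 + (⅔)*(-18)) = -1978*(1 + 8/9 - 12) = -1978*(-91/9) = 179998/9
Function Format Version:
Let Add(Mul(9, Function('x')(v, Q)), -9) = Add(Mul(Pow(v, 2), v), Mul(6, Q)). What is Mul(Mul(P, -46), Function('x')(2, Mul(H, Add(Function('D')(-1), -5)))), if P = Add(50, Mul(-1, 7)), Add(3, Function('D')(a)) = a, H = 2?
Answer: Rational(179998, 9) ≈ 20000.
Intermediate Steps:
Function('D')(a) = Add(-3, a)
P = 43 (P = Add(50, -7) = 43)
Function('x')(v, Q) = Add(1, Mul(Rational(1, 9), Pow(v, 3)), Mul(Rational(2, 3), Q)) (Function('x')(v, Q) = Add(1, Mul(Rational(1, 9), Add(Mul(Pow(v, 2), v), Mul(6, Q)))) = Add(1, Mul(Rational(1, 9), Add(Pow(v, 3), Mul(6, Q)))) = Add(1, Add(Mul(Rational(1, 9), Pow(v, 3)), Mul(Rational(2, 3), Q))) = Add(1, Mul(Rational(1, 9), Pow(v, 3)), Mul(Rational(2, 3), Q)))
Mul(Mul(P, -46), Function('x')(2, Mul(H, Add(Function('D')(-1), -5)))) = Mul(Mul(43, -46), Add(1, Mul(Rational(1, 9), Pow(2, 3)), Mul(Rational(2, 3), Mul(2, Add(Add(-3, -1), -5))))) = Mul(-1978, Add(1, Mul(Rational(1, 9), 8), Mul(Rational(2, 3), Mul(2, Add(-4, -5))))) = Mul(-1978, Add(1, Rational(8, 9), Mul(Rational(2, 3), Mul(2, -9)))) = Mul(-1978, Add(1, Rational(8, 9), Mul(Rational(2, 3), -18))) = Mul(-1978, Add(1, Rational(8, 9), -12)) = Mul(-1978, Rational(-91, 9)) = Rational(179998, 9)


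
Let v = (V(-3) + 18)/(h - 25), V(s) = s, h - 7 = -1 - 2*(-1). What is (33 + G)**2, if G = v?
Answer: 298116/289 ≈ 1031.5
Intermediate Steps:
h = 8 (h = 7 + (-1 - 2*(-1)) = 7 + (-1 + 2) = 7 + 1 = 8)
v = -15/17 (v = (-3 + 18)/(8 - 25) = 15/(-17) = 15*(-1/17) = -15/17 ≈ -0.88235)
G = -15/17 ≈ -0.88235
(33 + G)**2 = (33 - 15/17)**2 = (546/17)**2 = 298116/289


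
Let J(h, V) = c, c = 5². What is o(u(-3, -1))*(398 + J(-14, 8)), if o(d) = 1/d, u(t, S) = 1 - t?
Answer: 423/4 ≈ 105.75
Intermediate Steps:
c = 25
J(h, V) = 25
o(u(-3, -1))*(398 + J(-14, 8)) = (398 + 25)/(1 - 1*(-3)) = 423/(1 + 3) = 423/4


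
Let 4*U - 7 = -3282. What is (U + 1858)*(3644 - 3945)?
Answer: -1251257/4 ≈ -3.1281e+5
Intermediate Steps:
U = -3275/4 (U = 7/4 + (1/4)*(-3282) = 7/4 - 1641/2 = -3275/4 ≈ -818.75)
(U + 1858)*(3644 - 3945) = (-3275/4 + 1858)*(3644 - 3945) = (4157/4)*(-301) = -1251257/4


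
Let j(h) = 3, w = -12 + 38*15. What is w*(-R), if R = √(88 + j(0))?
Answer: -558*√91 ≈ -5323.0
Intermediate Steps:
w = 558 (w = -12 + 570 = 558)
R = √91 (R = √(88 + 3) = √91 ≈ 9.5394)
w*(-R) = 558*(-√91) = -558*√91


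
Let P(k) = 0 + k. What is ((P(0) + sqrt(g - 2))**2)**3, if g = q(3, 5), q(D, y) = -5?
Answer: -343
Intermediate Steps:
P(k) = k
g = -5
((P(0) + sqrt(g - 2))**2)**3 = ((0 + sqrt(-5 - 2))**2)**3 = ((0 + sqrt(-7))**2)**3 = ((0 + I*sqrt(7))**2)**3 = ((I*sqrt(7))**2)**3 = (-7)**3 = -343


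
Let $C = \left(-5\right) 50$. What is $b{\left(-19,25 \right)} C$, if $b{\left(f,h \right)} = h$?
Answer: $-6250$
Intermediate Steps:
$C = -250$
$b{\left(-19,25 \right)} C = 25 \left(-250\right) = -6250$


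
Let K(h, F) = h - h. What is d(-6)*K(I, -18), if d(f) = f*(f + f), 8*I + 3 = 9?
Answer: 0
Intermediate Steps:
I = 3/4 (I = -3/8 + (1/8)*9 = -3/8 + 9/8 = 3/4 ≈ 0.75000)
d(f) = 2*f**2 (d(f) = f*(2*f) = 2*f**2)
K(h, F) = 0
d(-6)*K(I, -18) = (2*(-6)**2)*0 = (2*36)*0 = 72*0 = 0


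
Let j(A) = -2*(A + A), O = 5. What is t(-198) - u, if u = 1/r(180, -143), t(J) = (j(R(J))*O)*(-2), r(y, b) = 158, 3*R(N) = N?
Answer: -417121/158 ≈ -2640.0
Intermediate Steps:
R(N) = N/3
j(A) = -4*A
t(J) = 40*J/3 (t(J) = (-4*J/3*5)*(-2) = -20*J/3*(-2) = 40*J/3)
u = 1/158 ≈ 0.0063291
t(-198) - u = (40/3)*(-198) - 1*1/158 = -2640 - 1/158 = -417121/158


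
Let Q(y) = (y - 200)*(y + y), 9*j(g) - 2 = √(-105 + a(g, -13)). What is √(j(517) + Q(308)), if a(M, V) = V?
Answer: √(598754 + I*√118)/3 ≈ 257.93 + 0.0023397*I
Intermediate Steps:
j(g) = 2/9 + I*√118/9 (j(g) = 2/9 + √(-105 - 13)/9 = 2/9 + √(-118)/9 = 2/9 + (I*√118)/9 = 2/9 + I*√118/9)
Q(y) = 2*y*(-200 + y) (Q(y) = (-200 + y)*(2*y) = 2*y*(-200 + y))
√(j(517) + Q(308)) = √((2/9 + I*√118/9) + 2*308*(-200 + 308)) = √((2/9 + I*√118/9) + 2*308*108) = √((2/9 + I*√118/9) + 66528) = √(598754/9 + I*√118/9)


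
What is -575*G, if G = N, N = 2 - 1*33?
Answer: 17825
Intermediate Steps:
N = -31 (N = 2 - 33 = -31)
G = -31
-575*G = -575*(-31) = 17825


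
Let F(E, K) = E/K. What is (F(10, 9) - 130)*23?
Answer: -26680/9 ≈ -2964.4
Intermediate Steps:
(F(10, 9) - 130)*23 = (10/9 - 130)*23 = -1160/9*23 = -26680/9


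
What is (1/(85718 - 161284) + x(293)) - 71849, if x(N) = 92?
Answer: -5422389463/75566 ≈ -71757.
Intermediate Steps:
(1/(85718 - 161284) + x(293)) - 71849 = (1/(85718 - 161284) + 92) - 71849 = (1/(-75566) + 92) - 71849 = (-1/75566 + 92) - 71849 = 6952071/75566 - 71849 = -5422389463/75566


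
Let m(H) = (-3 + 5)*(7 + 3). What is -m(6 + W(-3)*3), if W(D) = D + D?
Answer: -20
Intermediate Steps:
W(D) = 2*D
m(H) = 20 (m(H) = 2*10 = 20)
-m(6 + W(-3)*3) = -1*20 = -20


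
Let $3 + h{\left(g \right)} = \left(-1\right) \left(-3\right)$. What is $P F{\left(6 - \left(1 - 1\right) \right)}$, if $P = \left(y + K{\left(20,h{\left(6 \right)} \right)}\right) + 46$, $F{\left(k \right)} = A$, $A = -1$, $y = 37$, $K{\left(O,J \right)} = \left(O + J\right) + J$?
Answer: $-103$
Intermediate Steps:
$h{\left(g \right)} = 0$ ($h{\left(g \right)} = -3 - -3 = -3 + 3 = 0$)
$K{\left(O,J \right)} = O + 2 J$ ($K{\left(O,J \right)} = \left(J + O\right) + J = O + 2 J$)
$F{\left(k \right)} = -1$
$P = 103$ ($P = \left(37 + \left(20 + 2 \cdot 0\right)\right) + 46 = \left(37 + \left(20 + 0\right)\right) + 46 = \left(37 + 20\right) + 46 = 57 + 46 = 103$)
$P F{\left(6 - \left(1 - 1\right) \right)} = 103 \left(-1\right) = -103$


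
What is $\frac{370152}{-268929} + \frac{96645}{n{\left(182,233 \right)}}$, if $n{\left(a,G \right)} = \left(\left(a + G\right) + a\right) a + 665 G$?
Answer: $- \frac{7953450427}{7876601719} \approx -1.0098$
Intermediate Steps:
$n{\left(a,G \right)} = 665 G + a \left(G + 2 a\right)$ ($n{\left(a,G \right)} = \left(\left(G + a\right) + a\right) a + 665 G = \left(G + 2 a\right) a + 665 G = a \left(G + 2 a\right) + 665 G = 665 G + a \left(G + 2 a\right)$)
$\frac{370152}{-268929} + \frac{96645}{n{\left(182,233 \right)}} = \frac{370152}{-268929} + \frac{96645}{2 \cdot 182^{2} + 665 \cdot 233 + 233 \cdot 182} = 370152 \left(- \frac{1}{268929}\right) + \frac{96645}{2 \cdot 33124 + 154945 + 42406} = - \frac{41128}{29881} + \frac{96645}{66248 + 154945 + 42406} = - \frac{41128}{29881} + \frac{96645}{263599} = - \frac{7953450427}{7876601719}$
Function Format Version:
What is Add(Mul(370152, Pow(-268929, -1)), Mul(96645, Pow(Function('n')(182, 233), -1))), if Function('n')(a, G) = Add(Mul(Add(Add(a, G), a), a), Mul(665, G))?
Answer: Rational(-7953450427, 7876601719) ≈ -1.0098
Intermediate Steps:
Function('n')(a, G) = Add(Mul(665, G), Mul(a, Add(G, Mul(2, a)))) (Function('n')(a, G) = Add(Mul(Add(Add(G, a), a), a), Mul(665, G)) = Add(Mul(Add(G, Mul(2, a)), a), Mul(665, G)) = Add(Mul(a, Add(G, Mul(2, a))), Mul(665, G)) = Add(Mul(665, G), Mul(a, Add(G, Mul(2, a)))))
Add(Mul(370152, Pow(-268929, -1)), Mul(96645, Pow(Function('n')(182, 233), -1))) = Add(Mul(370152, Pow(-268929, -1)), Mul(96645, Pow(Add(Mul(2, Pow(182, 2)), Mul(665, 233), Mul(233, 182)), -1))) = Add(Mul(370152, Rational(-1, 268929)), Mul(96645, Pow(Add(Mul(2, 33124), 154945, 42406), -1))) = Add(Rational(-41128, 29881), Mul(96645, Pow(Add(66248, 154945, 42406), -1))) = Add(Rational(-41128, 29881), Mul(96645, Pow(263599, -1))) = Add(Rational(-41128, 29881), Mul(96645, Rational(1, 263599))) = Add(Rational(-41128, 29881), Rational(96645, 263599)) = Rational(-7953450427, 7876601719)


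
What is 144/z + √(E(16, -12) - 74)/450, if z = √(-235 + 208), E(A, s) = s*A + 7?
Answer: I*(√259 - 7200*√3)/450 ≈ -27.677*I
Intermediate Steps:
E(A, s) = 7 + A*s (E(A, s) = A*s + 7 = 7 + A*s)
z = 3*I*√3 (z = √(-27) = 3*I*√3 ≈ 5.1962*I)
144/z + √(E(16, -12) - 74)/450 = 144/((3*I*√3)) + √((7 + 16*(-12)) - 74)/450 = 144*(-I*√3/9) + √((7 - 192) - 74)*(1/450) = -16*I*√3 + √(-185 - 74)*(1/450) = -16*I*√3 + √(-259)*(1/450) = -16*I*√3 + (I*√259)*(1/450) = -16*I*√3 + I*√259/450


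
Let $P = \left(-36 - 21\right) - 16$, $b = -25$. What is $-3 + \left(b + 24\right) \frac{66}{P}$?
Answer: $- \frac{153}{73} \approx -2.0959$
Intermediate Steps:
$P = -73$ ($P = -57 - 16 = -73$)
$-3 + \left(b + 24\right) \frac{66}{P} = -3 + \left(-25 + 24\right) \frac{66}{-73} = -3 - 66 \left(- \frac{1}{73}\right) = -3 - - \frac{66}{73} = -3 + \frac{66}{73} = - \frac{153}{73}$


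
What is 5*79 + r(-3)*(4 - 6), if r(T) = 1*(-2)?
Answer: 399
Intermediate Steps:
r(T) = -2
5*79 + r(-3)*(4 - 6) = 5*79 - 2*(4 - 6) = 395 - 2*(-2) = 395 + 4 = 399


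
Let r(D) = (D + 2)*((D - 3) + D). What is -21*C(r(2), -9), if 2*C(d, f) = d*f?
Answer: 378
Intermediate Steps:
r(D) = (-3 + 2*D)*(2 + D) (r(D) = (2 + D)*((-3 + D) + D) = (2 + D)*(-3 + 2*D) = (-3 + 2*D)*(2 + D))
C(d, f) = d*f/2 (C(d, f) = (d*f)/2 = d*f/2)
-21*C(r(2), -9) = -21*(-6 + 2 + 2*2²)*(-9)/2 = -21*(-6 + 2 + 2*4)*(-9)/2 = -21*(-6 + 2 + 8)*(-9)/2 = -21*4*(-9)/2 = -21*(-18) = 378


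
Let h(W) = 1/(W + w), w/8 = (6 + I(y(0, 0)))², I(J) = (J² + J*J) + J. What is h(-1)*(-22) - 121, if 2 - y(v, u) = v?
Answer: -247709/2047 ≈ -121.01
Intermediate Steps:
y(v, u) = 2 - v
I(J) = J + 2*J² (I(J) = (J² + J²) + J = 2*J² + J = J + 2*J²)
w = 2048 (w = 8*(6 + (2 - 1*0)*(1 + 2*(2 - 1*0)))² = 8*(6 + (2 + 0)*(1 + 2*(2 + 0)))² = 8*(6 + 2*(1 + 2*2))² = 8*(6 + 2*(1 + 4))² = 8*(6 + 2*5)² = 8*(6 + 10)² = 8*16² = 8*256 = 2048)
h(W) = 1/(2048 + W) (h(W) = 1/(W + 2048) = 1/(2048 + W))
h(-1)*(-22) - 121 = -22/(2048 - 1) - 121 = -22/2047 - 121 = -247709/2047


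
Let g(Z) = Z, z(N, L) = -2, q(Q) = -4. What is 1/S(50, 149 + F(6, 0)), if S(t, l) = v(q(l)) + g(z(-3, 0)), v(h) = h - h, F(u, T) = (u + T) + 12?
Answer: -1/2 ≈ -0.50000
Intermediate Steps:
F(u, T) = 12 + T + u (F(u, T) = (T + u) + 12 = 12 + T + u)
v(h) = 0
S(t, l) = -2 (S(t, l) = 0 - 2 = -2)
1/S(50, 149 + F(6, 0)) = 1/(-2) = -1/2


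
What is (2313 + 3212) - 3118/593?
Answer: 3273207/593 ≈ 5519.7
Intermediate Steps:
(2313 + 3212) - 3118/593 = 5525 - 3118*1/593 = 5525 - 3118/593 = 3273207/593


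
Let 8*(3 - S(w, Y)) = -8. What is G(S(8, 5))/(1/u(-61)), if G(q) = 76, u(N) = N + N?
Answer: -9272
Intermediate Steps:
u(N) = 2*N
S(w, Y) = 4 (S(w, Y) = 3 - ⅛*(-8) = 3 + 1 = 4)
G(S(8, 5))/(1/u(-61)) = 76/(1/(2*(-61))) = 76/(1/(-122)) = 76/(-1/122) = 76*(-122) = -9272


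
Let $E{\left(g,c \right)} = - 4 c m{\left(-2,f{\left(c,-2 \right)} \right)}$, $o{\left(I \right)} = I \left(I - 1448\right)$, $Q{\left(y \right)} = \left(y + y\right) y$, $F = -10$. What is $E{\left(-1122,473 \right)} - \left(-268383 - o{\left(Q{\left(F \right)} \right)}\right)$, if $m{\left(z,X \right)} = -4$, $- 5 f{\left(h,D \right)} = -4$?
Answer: $26351$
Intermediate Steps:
$f{\left(h,D \right)} = \frac{4}{5}$ ($f{\left(h,D \right)} = \left(- \frac{1}{5}\right) \left(-4\right) = \frac{4}{5}$)
$Q{\left(y \right)} = 2 y^{2}$ ($Q{\left(y \right)} = 2 y y = 2 y^{2}$)
$o{\left(I \right)} = I \left(-1448 + I\right)$
$E{\left(g,c \right)} = 16 c$ ($E{\left(g,c \right)} = - 4 c \left(-4\right) = 16 c$)
$E{\left(-1122,473 \right)} - \left(-268383 - o{\left(Q{\left(F \right)} \right)}\right) = 16 \cdot 473 - \left(-268383 - 2 \left(-10\right)^{2} \left(-1448 + 2 \left(-10\right)^{2}\right)\right) = 7568 - \left(-268383 - 2 \cdot 100 \left(-1448 + 2 \cdot 100\right)\right) = 7568 - \left(-268383 - 200 \left(-1448 + 200\right)\right) = 7568 - \left(-268383 - 200 \left(-1248\right)\right) = 7568 - \left(-268383 - -249600\right) = 7568 - \left(-268383 + 249600\right) = 7568 - -18783 = 7568 + 18783 = 26351$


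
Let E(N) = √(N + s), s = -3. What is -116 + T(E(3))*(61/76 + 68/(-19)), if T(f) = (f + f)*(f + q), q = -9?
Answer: -116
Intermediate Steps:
E(N) = √(-3 + N) (E(N) = √(N - 3) = √(-3 + N))
T(f) = 2*f*(-9 + f) (T(f) = (f + f)*(f - 9) = (2*f)*(-9 + f) = 2*f*(-9 + f))
-116 + T(E(3))*(61/76 + 68/(-19)) = -116 + (2*√(-3 + 3)*(-9 + √(-3 + 3)))*(61/76 + 68/(-19)) = -116 + (2*√0*(-9 + √0))*(61*(1/76) + 68*(-1/19)) = -116 + (2*0*(-9 + 0))*(61/76 - 68/19) = -116 + (2*0*(-9))*(-211/76) = -116 + 0*(-211/76) = -116 + 0 = -116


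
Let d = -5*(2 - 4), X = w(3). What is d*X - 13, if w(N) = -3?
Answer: -43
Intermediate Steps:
X = -3
d = 10 (d = -5*(-2) = 10)
d*X - 13 = 10*(-3) - 13 = -30 - 13 = -43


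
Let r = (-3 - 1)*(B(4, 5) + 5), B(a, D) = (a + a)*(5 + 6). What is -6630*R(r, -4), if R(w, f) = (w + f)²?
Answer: -937322880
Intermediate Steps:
B(a, D) = 22*a (B(a, D) = (2*a)*11 = 22*a)
r = -372 (r = (-3 - 1)*(22*4 + 5) = -4*(88 + 5) = -4*93 = -372)
R(w, f) = (f + w)²
-6630*R(r, -4) = -6630*(-4 - 372)² = -6630*(-376)² = -6630*141376 = -937322880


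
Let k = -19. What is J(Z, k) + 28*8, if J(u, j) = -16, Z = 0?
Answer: 208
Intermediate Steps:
J(Z, k) + 28*8 = -16 + 28*8 = -16 + 224 = 208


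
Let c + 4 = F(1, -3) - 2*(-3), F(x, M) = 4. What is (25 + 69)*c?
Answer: 564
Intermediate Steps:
c = 6 (c = -4 + (4 - 2*(-3)) = -4 + (4 + 6) = -4 + 10 = 6)
(25 + 69)*c = (25 + 69)*6 = 94*6 = 564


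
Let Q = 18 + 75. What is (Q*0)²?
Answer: 0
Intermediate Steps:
Q = 93
(Q*0)² = (93*0)² = 0² = 0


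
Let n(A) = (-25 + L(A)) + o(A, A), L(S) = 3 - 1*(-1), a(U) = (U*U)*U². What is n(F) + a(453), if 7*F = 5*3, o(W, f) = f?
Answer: 294775135635/7 ≈ 4.2111e+10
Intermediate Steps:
F = 15/7 (F = (5*3)/7 = (⅐)*15 = 15/7 ≈ 2.1429)
a(U) = U⁴ (a(U) = U²*U² = U⁴)
L(S) = 4 (L(S) = 3 + 1 = 4)
n(A) = -21 + A (n(A) = (-25 + 4) + A = -21 + A)
n(F) + a(453) = (-21 + 15/7) + 453⁴ = -132/7 + 42110733681 = 294775135635/7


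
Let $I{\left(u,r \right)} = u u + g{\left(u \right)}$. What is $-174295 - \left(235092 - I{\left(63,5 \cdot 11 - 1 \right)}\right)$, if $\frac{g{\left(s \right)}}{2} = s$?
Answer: $-405292$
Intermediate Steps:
$g{\left(s \right)} = 2 s$
$I{\left(u,r \right)} = u^{2} + 2 u$ ($I{\left(u,r \right)} = u u + 2 u = u^{2} + 2 u$)
$-174295 - \left(235092 - I{\left(63,5 \cdot 11 - 1 \right)}\right) = -174295 - \left(235092 - 63 \left(2 + 63\right)\right) = -174295 - \left(235092 - 63 \cdot 65\right) = -174295 - \left(235092 - 4095\right) = -174295 - 230997 = -405292$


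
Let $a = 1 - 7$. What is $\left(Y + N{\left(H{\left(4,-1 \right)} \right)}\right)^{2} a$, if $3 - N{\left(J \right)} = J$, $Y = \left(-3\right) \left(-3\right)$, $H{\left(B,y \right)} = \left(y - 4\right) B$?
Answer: $-6144$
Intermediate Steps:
$H{\left(B,y \right)} = B \left(-4 + y\right)$ ($H{\left(B,y \right)} = \left(-4 + y\right) B = B \left(-4 + y\right)$)
$Y = 9$
$N{\left(J \right)} = 3 - J$
$a = -6$
$\left(Y + N{\left(H{\left(4,-1 \right)} \right)}\right)^{2} a = \left(9 - \left(-3 + 4 \left(-4 - 1\right)\right)\right)^{2} \left(-6\right) = \left(9 - \left(-3 + 4 \left(-5\right)\right)\right)^{2} \left(-6\right) = \left(9 + \left(3 - -20\right)\right)^{2} \left(-6\right) = \left(9 + \left(3 + 20\right)\right)^{2} \left(-6\right) = \left(9 + 23\right)^{2} \left(-6\right) = 32^{2} \left(-6\right) = 1024 \left(-6\right) = -6144$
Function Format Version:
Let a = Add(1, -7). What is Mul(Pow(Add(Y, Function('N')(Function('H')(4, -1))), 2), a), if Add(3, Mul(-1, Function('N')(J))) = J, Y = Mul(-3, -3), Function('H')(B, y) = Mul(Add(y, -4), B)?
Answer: -6144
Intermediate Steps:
Function('H')(B, y) = Mul(B, Add(-4, y)) (Function('H')(B, y) = Mul(Add(-4, y), B) = Mul(B, Add(-4, y)))
Y = 9
Function('N')(J) = Add(3, Mul(-1, J))
a = -6
Mul(Pow(Add(Y, Function('N')(Function('H')(4, -1))), 2), a) = Mul(Pow(Add(9, Add(3, Mul(-1, Mul(4, Add(-4, -1))))), 2), -6) = Mul(Pow(Add(9, Add(3, Mul(-1, Mul(4, -5)))), 2), -6) = Mul(Pow(Add(9, Add(3, Mul(-1, -20))), 2), -6) = Mul(Pow(Add(9, Add(3, 20)), 2), -6) = Mul(Pow(Add(9, 23), 2), -6) = Mul(Pow(32, 2), -6) = Mul(1024, -6) = -6144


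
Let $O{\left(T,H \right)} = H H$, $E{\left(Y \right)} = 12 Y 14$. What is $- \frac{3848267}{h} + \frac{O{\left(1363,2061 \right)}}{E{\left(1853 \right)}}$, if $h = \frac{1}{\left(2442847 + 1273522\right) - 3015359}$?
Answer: $- \frac{279932199277540653}{103768} \approx -2.6977 \cdot 10^{12}$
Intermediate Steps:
$E{\left(Y \right)} = 168 Y$
$O{\left(T,H \right)} = H^{2}$
$h = \frac{1}{701010}$ ($h = \frac{1}{3716369 - 3015359} = \frac{1}{701010} \approx 1.4265 \cdot 10^{-6}$)
$- \frac{3848267}{h} + \frac{O{\left(1363,2061 \right)}}{E{\left(1853 \right)}} = - 3848267 \frac{1}{\frac{1}{701010}} + \frac{2061^{2}}{168 \cdot 1853} = \left(-3848267\right) 701010 + \frac{4247721}{311304} = -2697673649670 + 4247721 \cdot \frac{1}{311304} = -2697673649670 + \frac{1415907}{103768} = - \frac{279932199277540653}{103768}$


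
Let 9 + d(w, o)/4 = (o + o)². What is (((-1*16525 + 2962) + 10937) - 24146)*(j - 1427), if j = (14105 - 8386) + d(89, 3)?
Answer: -117796800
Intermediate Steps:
d(w, o) = -36 + 16*o² (d(w, o) = -36 + 4*(o + o)² = -36 + 4*(2*o)² = -36 + 4*(4*o²) = -36 + 16*o²)
j = 5827 (j = (14105 - 8386) + (-36 + 16*3²) = 5719 + (-36 + 16*9) = 5719 + (-36 + 144) = 5719 + 108 = 5827)
(((-1*16525 + 2962) + 10937) - 24146)*(j - 1427) = (((-1*16525 + 2962) + 10937) - 24146)*(5827 - 1427) = (((-16525 + 2962) + 10937) - 24146)*4400 = ((-13563 + 10937) - 24146)*4400 = (-2626 - 24146)*4400 = -26772*4400 = -117796800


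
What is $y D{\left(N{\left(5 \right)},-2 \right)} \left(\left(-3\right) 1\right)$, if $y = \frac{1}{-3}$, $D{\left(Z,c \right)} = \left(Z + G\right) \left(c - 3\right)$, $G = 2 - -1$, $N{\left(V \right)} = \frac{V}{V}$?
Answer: $-20$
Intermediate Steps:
$N{\left(V \right)} = 1$
$G = 3$ ($G = 2 + 1 = 3$)
$D{\left(Z,c \right)} = \left(-3 + c\right) \left(3 + Z\right)$ ($D{\left(Z,c \right)} = \left(Z + 3\right) \left(c - 3\right) = \left(3 + Z\right) \left(-3 + c\right) = \left(-3 + c\right) \left(3 + Z\right)$)
$y = - \frac{1}{3} \approx -0.33333$
$y D{\left(N{\left(5 \right)},-2 \right)} \left(\left(-3\right) 1\right) = - \frac{-9 - 3 + 3 \left(-2\right) + 1 \left(-2\right)}{3} \left(\left(-3\right) 1\right) = - \frac{-9 - 3 - 6 - 2}{3} \left(-3\right) = \left(- \frac{1}{3}\right) \left(-20\right) \left(-3\right) = \frac{20}{3} \left(-3\right) = -20$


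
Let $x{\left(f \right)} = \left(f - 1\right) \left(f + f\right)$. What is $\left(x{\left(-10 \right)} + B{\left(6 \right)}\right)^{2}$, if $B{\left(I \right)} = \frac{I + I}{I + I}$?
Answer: $48841$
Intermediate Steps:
$x{\left(f \right)} = 2 f \left(-1 + f\right)$ ($x{\left(f \right)} = \left(-1 + f\right) 2 f = 2 f \left(-1 + f\right)$)
$B{\left(I \right)} = 1$ ($B{\left(I \right)} = \frac{2 I}{2 I} = 2 I \frac{1}{2 I} = 1$)
$\left(x{\left(-10 \right)} + B{\left(6 \right)}\right)^{2} = \left(2 \left(-10\right) \left(-1 - 10\right) + 1\right)^{2} = \left(2 \left(-10\right) \left(-11\right) + 1\right)^{2} = \left(220 + 1\right)^{2} = 221^{2} = 48841$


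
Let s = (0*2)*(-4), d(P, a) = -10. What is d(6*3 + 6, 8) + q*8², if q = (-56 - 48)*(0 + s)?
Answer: -10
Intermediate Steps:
s = 0 (s = 0*(-4) = 0)
q = 0 (q = (-56 - 48)*(0 + 0) = -104*0 = 0)
d(6*3 + 6, 8) + q*8² = -10 + 0*8² = -10 + 0*64 = -10 + 0 = -10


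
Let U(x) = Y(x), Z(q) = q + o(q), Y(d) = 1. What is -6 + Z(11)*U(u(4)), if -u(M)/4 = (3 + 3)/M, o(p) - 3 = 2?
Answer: 10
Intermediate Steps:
o(p) = 5 (o(p) = 3 + 2 = 5)
u(M) = -24/M (u(M) = -4*(3 + 3)/M = -24/M)
Z(q) = 5 + q (Z(q) = q + 5 = 5 + q)
U(x) = 1
-6 + Z(11)*U(u(4)) = -6 + (5 + 11)*1 = -6 + 16*1 = -6 + 16 = 10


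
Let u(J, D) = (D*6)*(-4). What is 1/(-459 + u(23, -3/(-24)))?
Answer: -1/462 ≈ -0.0021645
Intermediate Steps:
u(J, D) = -24*D (u(J, D) = (6*D)*(-4) = -24*D)
1/(-459 + u(23, -3/(-24))) = 1/(-459 - (-72)/(-24)) = 1/(-459 - (-72)*(-1)/24) = 1/(-459 - 24*1/8) = 1/(-459 - 3) = 1/(-462) = -1/462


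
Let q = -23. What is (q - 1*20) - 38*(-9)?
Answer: 299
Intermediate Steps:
(q - 1*20) - 38*(-9) = (-23 - 1*20) - 38*(-9) = (-23 - 20) + 342 = -43 + 342 = 299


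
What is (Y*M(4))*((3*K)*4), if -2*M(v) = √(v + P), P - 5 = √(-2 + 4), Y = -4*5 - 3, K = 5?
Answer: 690*√(9 + √2) ≈ 2226.7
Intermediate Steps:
Y = -23 (Y = -20 - 3 = -23)
P = 5 + √2 (P = 5 + √(-2 + 4) = 5 + √2 ≈ 6.4142)
M(v) = -√(5 + v + √2)/2 (M(v) = -√(v + (5 + √2))/2 = -√(5 + v + √2)/2)
(Y*M(4))*((3*K)*4) = (-(-23)*√(5 + 4 + √2)/2)*((3*5)*4) = (-(-23)*√(9 + √2)/2)*(15*4) = (23*√(9 + √2)/2)*60 = 690*√(9 + √2)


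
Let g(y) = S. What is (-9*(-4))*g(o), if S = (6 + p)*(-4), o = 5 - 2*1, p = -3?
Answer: -432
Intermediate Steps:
o = 3 (o = 5 - 2 = 3)
S = -12 (S = (6 - 3)*(-4) = 3*(-4) = -12)
g(y) = -12
(-9*(-4))*g(o) = -9*(-4)*(-12) = 36*(-12) = -432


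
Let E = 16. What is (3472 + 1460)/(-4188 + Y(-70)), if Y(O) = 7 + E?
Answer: -4932/4165 ≈ -1.1842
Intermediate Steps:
Y(O) = 23 (Y(O) = 7 + 16 = 23)
(3472 + 1460)/(-4188 + Y(-70)) = (3472 + 1460)/(-4188 + 23) = 4932/(-4165) = 4932*(-1/4165) = -4932/4165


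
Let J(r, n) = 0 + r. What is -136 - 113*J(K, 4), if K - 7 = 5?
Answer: -1492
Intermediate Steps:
K = 12 (K = 7 + 5 = 12)
J(r, n) = r
-136 - 113*J(K, 4) = -136 - 113*12 = -136 - 1356 = -1492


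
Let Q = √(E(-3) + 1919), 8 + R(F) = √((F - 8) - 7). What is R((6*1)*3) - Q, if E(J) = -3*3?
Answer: -8 + √3 - √1910 ≈ -49.971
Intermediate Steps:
E(J) = -9
R(F) = -8 + √(-15 + F) (R(F) = -8 + √((F - 8) - 7) = -8 + √((-8 + F) - 7) = -8 + √(-15 + F))
Q = √1910 (Q = √(-9 + 1919) = √1910 ≈ 43.704)
R((6*1)*3) - Q = (-8 + √(-15 + (6*1)*3)) - √1910 = (-8 + √(-15 + 6*3)) - √1910 = (-8 + √(-15 + 18)) - √1910 = (-8 + √3) - √1910 = -8 + √3 - √1910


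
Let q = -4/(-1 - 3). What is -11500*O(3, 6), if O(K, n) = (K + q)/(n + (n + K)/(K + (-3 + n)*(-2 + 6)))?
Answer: -230000/33 ≈ -6969.7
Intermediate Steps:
q = 1 (q = -4/(-4) = -4*(-¼) = 1)
O(K, n) = (1 + K)/(n + (K + n)/(-12 + K + 4*n)) (O(K, n) = (K + 1)/(n + (n + K)/(K + (-3 + n)*(-2 + 6))) = (1 + K)/(n + (K + n)/(K + (-3 + n)*4)) = (1 + K)/(n + (K + n)/(K + (-12 + 4*n))) = (1 + K)/(n + (K + n)/(-12 + K + 4*n)))
-11500*O(3, 6) = -11500*(-12 + 3² - 11*3 + 4*6 + 4*3*6)/(3 - 11*6 + 4*6² + 3*6) = -11500*(-12 + 9 - 33 + 24 + 72)/(3 - 66 + 4*36 + 18) = -11500*60/(3 - 66 + 144 + 18) = -11500*60/99 = -11500*20/33 = -230000/33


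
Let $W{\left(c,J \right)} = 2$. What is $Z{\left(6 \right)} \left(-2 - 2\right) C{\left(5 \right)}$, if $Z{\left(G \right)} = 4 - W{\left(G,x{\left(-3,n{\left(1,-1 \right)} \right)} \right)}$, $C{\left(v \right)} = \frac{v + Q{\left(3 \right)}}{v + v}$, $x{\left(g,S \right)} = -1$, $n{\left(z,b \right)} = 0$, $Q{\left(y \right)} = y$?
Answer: $- \frac{32}{5} \approx -6.4$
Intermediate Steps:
$C{\left(v \right)} = \frac{3 + v}{2 v}$ ($C{\left(v \right)} = \frac{v + 3}{v + v} = \frac{3 + v}{2 v}$)
$Z{\left(G \right)} = 2$ ($Z{\left(G \right)} = 4 - 2 = 2$)
$Z{\left(6 \right)} \left(-2 - 2\right) C{\left(5 \right)} = 2 \left(-2 - 2\right) \frac{3 + 5}{2 \cdot 5} = 2 \left(- 4 \cdot \frac{1}{2} \cdot \frac{1}{5} \cdot 8\right) = 2 \left(\left(-4\right) \frac{4}{5}\right) = 2 \left(- \frac{16}{5}\right) = - \frac{32}{5}$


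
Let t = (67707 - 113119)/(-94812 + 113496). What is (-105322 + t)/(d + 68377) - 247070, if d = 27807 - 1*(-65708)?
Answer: -186834216201655/756197532 ≈ -2.4707e+5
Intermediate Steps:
t = -11353/4671 (t = -45412/18684 = -45412*1/18684 = -11353/4671 ≈ -2.4305)
d = 93515 (d = 27807 + 65708 = 93515)
(-105322 + t)/(d + 68377) - 247070 = (-105322 - 11353/4671)/(93515 + 68377) - 247070 = -491970415/4671/161892 - 247070 = -491970415/4671*1/161892 - 247070 = -491970415/756197532 - 247070 = -186834216201655/756197532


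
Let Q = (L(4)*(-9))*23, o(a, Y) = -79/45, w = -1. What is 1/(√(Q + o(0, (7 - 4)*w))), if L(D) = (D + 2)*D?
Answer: -3*I*√1118195/223639 ≈ -0.014185*I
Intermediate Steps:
L(D) = D*(2 + D) (L(D) = (2 + D)*D = D*(2 + D))
o(a, Y) = -79/45 (o(a, Y) = -79*1/45 = -79/45)
Q = -4968 (Q = ((4*(2 + 4))*(-9))*23 = ((4*6)*(-9))*23 = (24*(-9))*23 = -216*23 = -4968)
1/(√(Q + o(0, (7 - 4)*w))) = 1/(√(-4968 - 79/45)) = 1/(√(-223639/45)) = 1/(I*√1118195/15) = -3*I*√1118195/223639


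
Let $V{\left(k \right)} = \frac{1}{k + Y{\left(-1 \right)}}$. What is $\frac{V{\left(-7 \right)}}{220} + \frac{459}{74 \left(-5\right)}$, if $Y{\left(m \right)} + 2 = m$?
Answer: $- \frac{101017}{81400} \approx -1.241$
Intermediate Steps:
$Y{\left(m \right)} = -2 + m$
$V{\left(k \right)} = \frac{1}{-3 + k}$ ($V{\left(k \right)} = \frac{1}{k - 3} = \frac{1}{-3 + k}$)
$\frac{V{\left(-7 \right)}}{220} + \frac{459}{74 \left(-5\right)} = \frac{1}{\left(-3 - 7\right) 220} + \frac{459}{74 \left(-5\right)} = \frac{1}{-10} \cdot \frac{1}{220} + \frac{459}{-370} = \left(- \frac{1}{10}\right) \frac{1}{220} + 459 \left(- \frac{1}{370}\right) = - \frac{1}{2200} - \frac{459}{370} = - \frac{101017}{81400}$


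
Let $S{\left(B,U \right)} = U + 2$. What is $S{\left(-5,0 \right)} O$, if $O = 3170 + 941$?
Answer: $8222$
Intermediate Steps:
$S{\left(B,U \right)} = 2 + U$
$O = 4111$
$S{\left(-5,0 \right)} O = \left(2 + 0\right) 4111 = 2 \cdot 4111 = 8222$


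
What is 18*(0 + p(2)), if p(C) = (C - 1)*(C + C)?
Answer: 72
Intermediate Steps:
p(C) = 2*C*(-1 + C) (p(C) = (-1 + C)*(2*C) = 2*C*(-1 + C))
18*(0 + p(2)) = 18*(0 + 2*2*(-1 + 2)) = 18*(0 + 2*2*1) = 18*(0 + 4) = 18*4 = 72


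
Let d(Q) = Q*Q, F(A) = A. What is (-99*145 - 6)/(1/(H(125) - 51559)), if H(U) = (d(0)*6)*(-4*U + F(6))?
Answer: 740438799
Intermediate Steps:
d(Q) = Q**2
H(U) = 0 (H(U) = (0**2*6)*(-4*U + 6) = (0*6)*(6 - 4*U) = 0*(6 - 4*U) = 0)
(-99*145 - 6)/(1/(H(125) - 51559)) = (-99*145 - 6)/(1/(0 - 51559)) = (-14355 - 6)/(1/(-51559)) = -14361/(-1/51559) = -14361*(-51559) = 740438799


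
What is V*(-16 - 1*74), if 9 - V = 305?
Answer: 26640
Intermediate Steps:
V = -296 (V = 9 - 1*305 = 9 - 305 = -296)
V*(-16 - 1*74) = -296*(-16 - 1*74) = -296*(-16 - 74) = -296*(-90) = 26640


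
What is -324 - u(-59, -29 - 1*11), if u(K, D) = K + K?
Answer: -206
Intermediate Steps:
u(K, D) = 2*K
-324 - u(-59, -29 - 1*11) = -324 - 2*(-59) = -324 - 1*(-118) = -324 + 118 = -206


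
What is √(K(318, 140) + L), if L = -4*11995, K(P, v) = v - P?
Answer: 11*I*√398 ≈ 219.45*I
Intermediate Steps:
L = -47980
√(K(318, 140) + L) = √((140 - 1*318) - 47980) = √((140 - 318) - 47980) = √(-178 - 47980) = √(-48158) = 11*I*√398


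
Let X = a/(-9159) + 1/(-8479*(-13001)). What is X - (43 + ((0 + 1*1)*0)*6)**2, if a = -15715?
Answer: -1865104494184045/1009646752161 ≈ -1847.3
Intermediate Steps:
X = 1732350561644/1009646752161 (X = -15715/(-9159) + 1/(-8479*(-13001)) = -15715*(-1/9159) - 1/8479*(-1/13001) = 15715/9159 + 1/110235479 = 1732350561644/1009646752161 ≈ 1.7158)
X - (43 + ((0 + 1*1)*0)*6)**2 = 1732350561644/1009646752161 - (43 + ((0 + 1*1)*0)*6)**2 = 1732350561644/1009646752161 - (43 + ((0 + 1)*0)*6)**2 = 1732350561644/1009646752161 - (43 + (1*0)*6)**2 = 1732350561644/1009646752161 - (43 + 0*6)**2 = 1732350561644/1009646752161 - (43 + 0)**2 = 1732350561644/1009646752161 - 1*43**2 = 1732350561644/1009646752161 - 1*1849 = 1732350561644/1009646752161 - 1849 = -1865104494184045/1009646752161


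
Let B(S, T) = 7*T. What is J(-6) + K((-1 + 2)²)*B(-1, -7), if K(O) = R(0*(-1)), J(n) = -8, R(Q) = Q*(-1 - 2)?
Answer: -8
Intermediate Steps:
R(Q) = -3*Q (R(Q) = Q*(-3) = -3*Q)
K(O) = 0 (K(O) = -0*(-1) = -3*0 = 0)
J(-6) + K((-1 + 2)²)*B(-1, -7) = -8 + 0*(7*(-7)) = -8 + 0*(-49) = -8 + 0 = -8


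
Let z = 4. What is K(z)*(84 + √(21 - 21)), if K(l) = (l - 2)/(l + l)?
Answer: 21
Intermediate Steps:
K(l) = (-2 + l)/(2*l) (K(l) = (-2 + l)/((2*l)) = (-2 + l)*(1/(2*l)) = (-2 + l)/(2*l))
K(z)*(84 + √(21 - 21)) = ((½)*(-2 + 4)/4)*(84 + √(21 - 21)) = ((½)*(¼)*2)*(84 + √0) = (84 + 0)/4 = (¼)*84 = 21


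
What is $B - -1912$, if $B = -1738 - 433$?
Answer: $-259$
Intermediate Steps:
$B = -2171$
$B - -1912 = -2171 - -1912 = -2171 + 1912 = -259$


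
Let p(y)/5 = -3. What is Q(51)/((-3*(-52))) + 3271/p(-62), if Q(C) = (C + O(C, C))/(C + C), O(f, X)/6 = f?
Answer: -113383/520 ≈ -218.04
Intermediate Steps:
p(y) = -15 (p(y) = 5*(-3) = -15)
O(f, X) = 6*f
Q(C) = 7/2 (Q(C) = (C + 6*C)/(C + C) = (7*C)/((2*C)) = (7*C)*(1/(2*C)) = 7/2)
Q(51)/((-3*(-52))) + 3271/p(-62) = 7/(2*((-3*(-52)))) + 3271/(-15) = (7/2)/156 + 3271*(-1/15) = (7/2)*(1/156) - 3271/15 = 7/312 - 3271/15 = -113383/520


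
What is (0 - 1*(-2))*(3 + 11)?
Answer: 28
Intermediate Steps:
(0 - 1*(-2))*(3 + 11) = (0 + 2)*14 = 2*14 = 28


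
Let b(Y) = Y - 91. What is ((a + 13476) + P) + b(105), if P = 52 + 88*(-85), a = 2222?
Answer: 8284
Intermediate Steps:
P = -7428 (P = 52 - 7480 = -7428)
b(Y) = -91 + Y
((a + 13476) + P) + b(105) = ((2222 + 13476) - 7428) + (-91 + 105) = (15698 - 7428) + 14 = 8270 + 14 = 8284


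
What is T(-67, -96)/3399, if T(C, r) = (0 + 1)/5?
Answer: 1/16995 ≈ 5.8841e-5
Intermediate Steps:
T(C, r) = 1/5 (T(C, r) = 1*(1/5) = 1/5)
T(-67, -96)/3399 = (1/5)/3399 = (1/5)*(1/3399) = 1/16995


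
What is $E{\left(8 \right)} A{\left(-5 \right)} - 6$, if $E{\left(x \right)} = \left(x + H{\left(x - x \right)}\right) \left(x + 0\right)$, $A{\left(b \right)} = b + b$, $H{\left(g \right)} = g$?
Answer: $-646$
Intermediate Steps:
$A{\left(b \right)} = 2 b$
$E{\left(x \right)} = x^{2}$ ($E{\left(x \right)} = \left(x + \left(x - x\right)\right) \left(x + 0\right) = \left(x + 0\right) x = x x = x^{2}$)
$E{\left(8 \right)} A{\left(-5 \right)} - 6 = 8^{2} \cdot 2 \left(-5\right) - 6 = 64 \left(-10\right) - 6 = -640 - 6 = -646$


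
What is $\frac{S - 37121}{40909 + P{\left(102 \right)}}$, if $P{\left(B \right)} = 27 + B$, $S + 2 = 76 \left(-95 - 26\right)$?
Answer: $- \frac{46319}{41038} \approx -1.1287$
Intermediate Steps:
$S = -9198$ ($S = -2 + 76 \left(-95 - 26\right) = -2 + 76 \left(-121\right) = -2 - 9196 = -9198$)
$\frac{S - 37121}{40909 + P{\left(102 \right)}} = \frac{-9198 - 37121}{40909 + \left(27 + 102\right)} = - \frac{46319}{40909 + 129} = - \frac{46319}{41038}$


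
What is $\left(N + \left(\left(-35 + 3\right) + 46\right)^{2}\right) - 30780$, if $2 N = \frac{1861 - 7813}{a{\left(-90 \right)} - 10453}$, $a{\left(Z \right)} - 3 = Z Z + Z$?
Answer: $- \frac{9327748}{305} \approx -30583.0$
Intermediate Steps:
$a{\left(Z \right)} = 3 + Z + Z^{2}$ ($a{\left(Z \right)} = 3 + \left(Z Z + Z\right) = 3 + \left(Z^{2} + Z\right) = 3 + \left(Z + Z^{2}\right) = 3 + Z + Z^{2}$)
$N = \frac{372}{305}$ ($N = \frac{\left(1861 - 7813\right) \frac{1}{\left(3 - 90 + \left(-90\right)^{2}\right) - 10453}}{2} = \frac{\left(-5952\right) \frac{1}{\left(3 - 90 + 8100\right) - 10453}}{2} = \frac{\left(-5952\right) \frac{1}{8013 - 10453}}{2} = \frac{\left(-5952\right) \frac{1}{-2440}}{2} = \frac{\left(-5952\right) \left(- \frac{1}{2440}\right)}{2} = \frac{1}{2} \cdot \frac{744}{305} = \frac{372}{305} \approx 1.2197$)
$\left(N + \left(\left(-35 + 3\right) + 46\right)^{2}\right) - 30780 = \left(\frac{372}{305} + \left(\left(-35 + 3\right) + 46\right)^{2}\right) - 30780 = \left(\frac{372}{305} + \left(-32 + 46\right)^{2}\right) - 30780 = \left(\frac{372}{305} + 14^{2}\right) - 30780 = \left(\frac{372}{305} + 196\right) - 30780 = \frac{60152}{305} - 30780 = - \frac{9327748}{305}$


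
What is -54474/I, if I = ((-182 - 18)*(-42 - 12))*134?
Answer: -9079/241200 ≈ -0.037641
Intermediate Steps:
I = 1447200 (I = -200*(-54)*134 = 10800*134 = 1447200)
-54474/I = -54474/1447200 = -54474*1/1447200 = -9079/241200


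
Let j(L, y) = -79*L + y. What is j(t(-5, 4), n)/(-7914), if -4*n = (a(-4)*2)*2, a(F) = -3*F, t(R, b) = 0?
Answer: 2/1319 ≈ 0.0015163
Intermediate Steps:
n = -12 (n = --3*(-4)*2*2/4 = -12*2*2/4 = -6*2 = -¼*48 = -12)
j(L, y) = y - 79*L
j(t(-5, 4), n)/(-7914) = (-12 - 79*0)/(-7914) = (-12 + 0)*(-1/7914) = -12*(-1/7914) = 2/1319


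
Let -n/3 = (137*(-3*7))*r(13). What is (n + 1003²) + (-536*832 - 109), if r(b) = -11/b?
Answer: 7184383/13 ≈ 5.5265e+5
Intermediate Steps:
n = -94941/13 (n = -3*137*(-3*7)*(-11/13) = -3*137*(-21)*(-11*1/13) = -(-8631)*(-11)/13 = -3*31647/13 = -94941/13 ≈ -7303.2)
(n + 1003²) + (-536*832 - 109) = (-94941/13 + 1003²) + (-536*832 - 109) = (-94941/13 + 1006009) + (-445952 - 109) = 12983176/13 - 446061 = 7184383/13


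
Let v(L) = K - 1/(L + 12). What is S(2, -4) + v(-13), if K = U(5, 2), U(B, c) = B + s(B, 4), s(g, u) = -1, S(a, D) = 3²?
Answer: 14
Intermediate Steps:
S(a, D) = 9
U(B, c) = -1 + B (U(B, c) = B - 1 = -1 + B)
K = 4 (K = -1 + 5 = 4)
v(L) = 4 - 1/(12 + L) (v(L) = 4 - 1/(L + 12) = 4 - 1/(12 + L))
S(2, -4) + v(-13) = 9 + (47 + 4*(-13))/(12 - 13) = 9 + (47 - 52)/(-1) = 9 - 1*(-5) = 9 + 5 = 14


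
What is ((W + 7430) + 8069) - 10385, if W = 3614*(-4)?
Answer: -9342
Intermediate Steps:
W = -14456
((W + 7430) + 8069) - 10385 = ((-14456 + 7430) + 8069) - 10385 = (-7026 + 8069) - 10385 = 1043 - 10385 = -9342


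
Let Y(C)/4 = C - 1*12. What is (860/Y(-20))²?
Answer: 46225/1024 ≈ 45.142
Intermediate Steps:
Y(C) = -48 + 4*C (Y(C) = 4*(C - 1*12) = 4*(C - 12) = 4*(-12 + C) = -48 + 4*C)
(860/Y(-20))² = (860/(-48 + 4*(-20)))² = (860/(-48 - 80))² = (860/(-128))² = (860*(-1/128))² = (-215/32)² = 46225/1024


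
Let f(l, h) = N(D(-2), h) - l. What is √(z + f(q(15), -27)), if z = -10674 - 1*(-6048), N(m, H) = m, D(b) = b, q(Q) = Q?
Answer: I*√4643 ≈ 68.14*I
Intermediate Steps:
f(l, h) = -2 - l
z = -4626 (z = -10674 + 6048 = -4626)
√(z + f(q(15), -27)) = √(-4626 + (-2 - 1*15)) = √(-4626 + (-2 - 15)) = √(-4626 - 17) = √(-4643) = I*√4643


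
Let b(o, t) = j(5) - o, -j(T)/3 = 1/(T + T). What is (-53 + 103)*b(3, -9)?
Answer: -165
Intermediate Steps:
j(T) = -3/(2*T) (j(T) = -3/(T + T) = -3*1/(2*T) = -3/(2*T))
b(o, t) = -3/10 - o (b(o, t) = -3/2/5 - o = -3/2*⅕ - o = -3/10 - o)
(-53 + 103)*b(3, -9) = (-53 + 103)*(-3/10 - 1*3) = 50*(-3/10 - 3) = 50*(-33/10) = -165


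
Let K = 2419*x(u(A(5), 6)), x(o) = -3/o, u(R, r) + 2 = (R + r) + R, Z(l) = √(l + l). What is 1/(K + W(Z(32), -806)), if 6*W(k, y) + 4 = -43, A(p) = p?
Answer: -21/11050 ≈ -0.0019005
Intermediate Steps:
Z(l) = √2*√l (Z(l) = √(2*l) = √2*√l)
u(R, r) = -2 + r + 2*R (u(R, r) = -2 + ((R + r) + R) = -2 + (r + 2*R) = -2 + r + 2*R)
W(k, y) = -47/6 (W(k, y) = -⅔ + (⅙)*(-43) = -⅔ - 43/6 = -47/6)
K = -7257/14 (K = 2419*(-3/(-2 + 6 + 2*5)) = 2419*(-3/(-2 + 6 + 10)) = 2419*(-3/14) = -7257/14 ≈ -518.36)
1/(K + W(Z(32), -806)) = 1/(-7257/14 - 47/6) = 1/(-11050/21) = -21/11050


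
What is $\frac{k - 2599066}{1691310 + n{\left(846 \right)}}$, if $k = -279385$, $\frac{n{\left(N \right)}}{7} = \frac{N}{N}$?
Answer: $- \frac{2878451}{1691317} \approx -1.7019$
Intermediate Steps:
$n{\left(N \right)} = 7$ ($n{\left(N \right)} = 7 \frac{N}{N} = 7 \cdot 1 = 7$)
$\frac{k - 2599066}{1691310 + n{\left(846 \right)}} = \frac{-279385 - 2599066}{1691310 + 7} = - \frac{2878451}{1691317}$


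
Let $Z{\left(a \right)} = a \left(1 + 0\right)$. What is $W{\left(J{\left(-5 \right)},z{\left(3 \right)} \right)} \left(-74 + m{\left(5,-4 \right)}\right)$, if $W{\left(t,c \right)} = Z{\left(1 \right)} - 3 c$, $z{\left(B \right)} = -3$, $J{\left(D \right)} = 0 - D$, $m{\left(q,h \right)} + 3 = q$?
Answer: $-720$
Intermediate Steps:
$m{\left(q,h \right)} = -3 + q$
$Z{\left(a \right)} = a$ ($Z{\left(a \right)} = a 1 = a$)
$J{\left(D \right)} = - D$
$W{\left(t,c \right)} = 1 - 3 c$
$W{\left(J{\left(-5 \right)},z{\left(3 \right)} \right)} \left(-74 + m{\left(5,-4 \right)}\right) = \left(1 - -9\right) \left(-74 + \left(-3 + 5\right)\right) = \left(1 + 9\right) \left(-74 + 2\right) = 10 \left(-72\right) = -720$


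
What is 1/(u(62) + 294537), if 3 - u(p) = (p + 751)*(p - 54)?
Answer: 1/288036 ≈ 3.4718e-6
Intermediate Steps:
u(p) = 3 - (-54 + p)*(751 + p) (u(p) = 3 - (p + 751)*(p - 54) = 3 - (751 + p)*(-54 + p) = 3 - (-54 + p)*(751 + p))
1/(u(62) + 294537) = 1/((40557 - 1*62² - 697*62) + 294537) = 1/((40557 - 1*3844 - 43214) + 294537) = 1/((40557 - 3844 - 43214) + 294537) = 1/(-6501 + 294537) = 1/288036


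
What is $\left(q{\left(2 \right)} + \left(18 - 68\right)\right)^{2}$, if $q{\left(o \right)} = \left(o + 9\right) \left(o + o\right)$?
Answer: $36$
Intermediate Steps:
$q{\left(o \right)} = 2 o \left(9 + o\right)$ ($q{\left(o \right)} = \left(9 + o\right) 2 o = 2 o \left(9 + o\right)$)
$\left(q{\left(2 \right)} + \left(18 - 68\right)\right)^{2} = \left(2 \cdot 2 \left(9 + 2\right) + \left(18 - 68\right)\right)^{2} = \left(2 \cdot 2 \cdot 11 - 50\right)^{2} = \left(44 - 50\right)^{2} = \left(-6\right)^{2} = 36$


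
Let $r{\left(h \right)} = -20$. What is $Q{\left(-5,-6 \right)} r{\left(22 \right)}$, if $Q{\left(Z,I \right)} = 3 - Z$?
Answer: $-160$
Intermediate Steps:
$Q{\left(-5,-6 \right)} r{\left(22 \right)} = \left(3 - -5\right) \left(-20\right) = \left(3 + 5\right) \left(-20\right) = 8 \left(-20\right) = -160$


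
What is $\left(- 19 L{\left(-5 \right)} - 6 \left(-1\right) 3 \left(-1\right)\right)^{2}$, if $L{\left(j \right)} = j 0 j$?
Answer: $324$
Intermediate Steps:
$L{\left(j \right)} = 0$ ($L{\left(j \right)} = 0 j = 0$)
$\left(- 19 L{\left(-5 \right)} - 6 \left(-1\right) 3 \left(-1\right)\right)^{2} = \left(\left(-19\right) 0 - 6 \left(-1\right) 3 \left(-1\right)\right)^{2} = \left(0 - 6 \left(\left(-3\right) \left(-1\right)\right)\right)^{2} = \left(0 - 18\right)^{2} = \left(-18\right)^{2} = 324$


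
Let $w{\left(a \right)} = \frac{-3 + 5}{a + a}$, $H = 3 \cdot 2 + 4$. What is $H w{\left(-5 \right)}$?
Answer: $-2$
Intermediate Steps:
$H = 10$ ($H = 6 + 4 = 10$)
$w{\left(a \right)} = \frac{1}{a}$ ($w{\left(a \right)} = \frac{2}{2 a} = 2 \frac{1}{2 a} = \frac{1}{a}$)
$H w{\left(-5 \right)} = \frac{10}{-5} = 10 \left(- \frac{1}{5}\right) = -2$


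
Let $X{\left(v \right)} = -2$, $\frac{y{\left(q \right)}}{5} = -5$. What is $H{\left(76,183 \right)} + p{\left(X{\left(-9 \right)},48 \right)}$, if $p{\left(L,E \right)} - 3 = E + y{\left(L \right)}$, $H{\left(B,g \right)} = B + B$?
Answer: $178$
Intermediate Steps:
$y{\left(q \right)} = -25$ ($y{\left(q \right)} = 5 \left(-5\right) = -25$)
$H{\left(B,g \right)} = 2 B$
$p{\left(L,E \right)} = -22 + E$ ($p{\left(L,E \right)} = 3 + \left(E - 25\right) = 3 + \left(-25 + E\right) = -22 + E$)
$H{\left(76,183 \right)} + p{\left(X{\left(-9 \right)},48 \right)} = 2 \cdot 76 + \left(-22 + 48\right) = 152 + 26 = 178$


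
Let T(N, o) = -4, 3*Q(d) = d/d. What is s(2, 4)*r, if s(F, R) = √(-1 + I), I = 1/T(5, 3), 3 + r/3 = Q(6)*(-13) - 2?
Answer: -14*I*√5 ≈ -31.305*I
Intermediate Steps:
Q(d) = ⅓ (Q(d) = (d/d)/3 = (⅓)*1 = ⅓)
r = -28 (r = -9 + 3*((⅓)*(-13) - 2) = -9 + 3*(-13/3 - 2) = -9 + 3*(-19/3) = -9 - 19 = -28)
I = -¼ (I = 1/(-4) = -¼ ≈ -0.25000)
s(F, R) = I*√5/2 (s(F, R) = √(-1 - ¼) = √(-5/4) = I*√5/2)
s(2, 4)*r = (I*√5/2)*(-28) = -14*I*√5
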